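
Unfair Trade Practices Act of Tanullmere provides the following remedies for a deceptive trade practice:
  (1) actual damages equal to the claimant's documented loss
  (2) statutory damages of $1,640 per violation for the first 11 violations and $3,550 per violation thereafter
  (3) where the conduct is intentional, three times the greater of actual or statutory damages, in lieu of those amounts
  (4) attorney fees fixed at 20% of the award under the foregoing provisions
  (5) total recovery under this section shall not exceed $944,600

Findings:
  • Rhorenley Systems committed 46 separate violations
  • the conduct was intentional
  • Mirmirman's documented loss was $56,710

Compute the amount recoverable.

First 11 violations: 11 × $1,640 = $18,040
Remaining violations: (46 − 11) × $3,550 = $124,250
Statutory damages: $18,040 + $124,250 = $142,290
Greater of actual damages ($56,710) or statutory damages ($142,290): $142,290
Trebled: 3 × $142,290 = $426,870
Attorney fees: 20% of $426,870 = $85,374
Total before cap: $426,870 + $85,374 = $512,244
Cap at $944,600: $512,244 is within the cap, no reduction.

$512,244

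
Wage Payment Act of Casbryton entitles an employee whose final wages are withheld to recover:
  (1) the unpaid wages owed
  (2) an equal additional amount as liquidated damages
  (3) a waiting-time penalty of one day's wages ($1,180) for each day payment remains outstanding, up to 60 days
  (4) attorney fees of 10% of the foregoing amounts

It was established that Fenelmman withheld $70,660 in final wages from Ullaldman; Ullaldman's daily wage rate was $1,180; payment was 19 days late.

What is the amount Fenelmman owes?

$180,114

Liquidated damages (equal amount): $70,660
Penalty days: min(19, 60) = 19
Waiting-time penalty: 19 × $1,180 = $22,420
Subtotal: $70,660 + $70,660 + $22,420 = $163,740
Attorney fees: 10% of $163,740 = $16,374
Total award: $163,740 + $16,374 = $180,114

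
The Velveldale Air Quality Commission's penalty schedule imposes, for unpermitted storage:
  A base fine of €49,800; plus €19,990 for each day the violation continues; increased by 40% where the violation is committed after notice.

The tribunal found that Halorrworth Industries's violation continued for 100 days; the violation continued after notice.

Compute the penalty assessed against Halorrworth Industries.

Per-day component: 100 × €19,990 = €1,999,000
Base plus per-day: €49,800 + €1,999,000 = €2,048,800
Enhancement: 40% of €2,048,800 = €819,520
Enhanced fine: €2,048,800 + €819,520 = €2,868,320

€2,868,320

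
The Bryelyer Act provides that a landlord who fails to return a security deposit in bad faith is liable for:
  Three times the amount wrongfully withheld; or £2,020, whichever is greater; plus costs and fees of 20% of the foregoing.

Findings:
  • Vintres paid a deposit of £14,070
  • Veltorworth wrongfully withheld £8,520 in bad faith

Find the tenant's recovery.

Trebled: 3 × £8,520 = £25,560
Minimum £2,020: £25,560 meets the minimum, no increase.
Costs and fees: 20% of £25,560 = £5,112
Total recovery: £25,560 + £5,112 = £30,672

£30,672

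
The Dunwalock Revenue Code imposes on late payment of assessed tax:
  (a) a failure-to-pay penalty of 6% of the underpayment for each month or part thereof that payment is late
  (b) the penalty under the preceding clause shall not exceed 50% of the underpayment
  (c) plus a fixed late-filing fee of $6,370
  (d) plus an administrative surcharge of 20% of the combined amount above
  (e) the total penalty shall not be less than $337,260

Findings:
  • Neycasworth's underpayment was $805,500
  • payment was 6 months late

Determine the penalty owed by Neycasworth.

$355,620

Accrued rate: 6% × 6 = 36%, capped at 50% → 36%
Failure-to-pay penalty: 36% of $805,500 = $289,980
Penalty before surcharge: $289,980 + $6,370 = $296,350
Administrative surcharge: 20% of $296,350 = $59,270
Total penalty: $296,350 + $59,270 = $355,620
Minimum $337,260: $355,620 meets the minimum, no increase.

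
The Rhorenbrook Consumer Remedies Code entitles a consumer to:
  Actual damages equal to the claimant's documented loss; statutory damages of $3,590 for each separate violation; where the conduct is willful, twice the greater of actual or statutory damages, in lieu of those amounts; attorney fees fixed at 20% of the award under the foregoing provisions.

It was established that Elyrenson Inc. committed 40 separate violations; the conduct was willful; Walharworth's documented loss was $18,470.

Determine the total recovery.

$344,640

Statutory damages: 40 × $3,590 = $143,600
Greater of actual damages ($18,470) or statutory damages ($143,600): $143,600
Doubled: 2 × $143,600 = $287,200
Attorney fees: 20% of $287,200 = $57,440
Total recovery: $287,200 + $57,440 = $344,640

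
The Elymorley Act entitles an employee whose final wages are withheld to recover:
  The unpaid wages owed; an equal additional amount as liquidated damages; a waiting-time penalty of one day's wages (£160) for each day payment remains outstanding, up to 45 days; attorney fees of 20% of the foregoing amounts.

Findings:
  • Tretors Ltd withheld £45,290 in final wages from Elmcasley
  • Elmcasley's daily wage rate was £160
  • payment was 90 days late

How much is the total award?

£117,336

Liquidated damages (equal amount): £45,290
Penalty days: min(90, 45) = 45
Waiting-time penalty: 45 × £160 = £7,200
Subtotal: £45,290 + £45,290 + £7,200 = £97,780
Attorney fees: 20% of £97,780 = £19,556
Total award: £97,780 + £19,556 = £117,336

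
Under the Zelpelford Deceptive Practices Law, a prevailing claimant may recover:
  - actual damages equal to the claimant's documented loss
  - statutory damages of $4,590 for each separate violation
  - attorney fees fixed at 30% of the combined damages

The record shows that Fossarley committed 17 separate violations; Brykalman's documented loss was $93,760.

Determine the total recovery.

Statutory damages: 17 × $4,590 = $78,030
Combined damages: $93,760 + $78,030 = $171,790
Attorney fees: 30% of $171,790 = $51,537
Total recovery: $171,790 + $51,537 = $223,327

$223,327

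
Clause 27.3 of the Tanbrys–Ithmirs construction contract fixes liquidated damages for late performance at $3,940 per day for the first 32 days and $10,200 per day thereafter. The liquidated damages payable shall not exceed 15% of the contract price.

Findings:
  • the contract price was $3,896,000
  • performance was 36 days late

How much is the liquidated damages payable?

First 32 days: 32 × $3,940 = $126,080
Remaining days: (36 − 32) × $10,200 = $40,800
Accrued per-day damages: $126,080 + $40,800 = $166,880
Cap: 15% of $3,896,000 = $584,400
Cap at $584,400: $166,880 is within the cap, no reduction.

$166,880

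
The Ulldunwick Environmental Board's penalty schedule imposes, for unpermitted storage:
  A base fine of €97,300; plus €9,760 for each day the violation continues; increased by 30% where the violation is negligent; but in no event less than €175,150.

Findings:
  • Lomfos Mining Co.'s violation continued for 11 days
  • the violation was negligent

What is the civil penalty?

Per-day component: 11 × €9,760 = €107,360
Base plus per-day: €97,300 + €107,360 = €204,660
Enhancement: 30% of €204,660 = €61,398
Enhanced fine: €204,660 + €61,398 = €266,058
Minimum €175,150: €266,058 meets the minimum, no increase.

Civil penalty: €266,058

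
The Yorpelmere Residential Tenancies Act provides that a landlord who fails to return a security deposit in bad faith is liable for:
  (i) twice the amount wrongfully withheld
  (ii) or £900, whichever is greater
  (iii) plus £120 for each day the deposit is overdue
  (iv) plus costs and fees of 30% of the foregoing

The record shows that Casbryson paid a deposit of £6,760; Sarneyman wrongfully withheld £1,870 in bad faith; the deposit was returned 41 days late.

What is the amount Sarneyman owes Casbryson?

Doubled: 2 × £1,870 = £3,740
Minimum £900: £3,740 meets the minimum, no increase.
Late-return penalty: 41 × £120 = £4,920
Damages plus late penalty: £3,740 + £4,920 = £8,660
Costs and fees: 30% of £8,660 = £2,598
Total recovery: £8,660 + £2,598 = £11,258

Recovery: £11,258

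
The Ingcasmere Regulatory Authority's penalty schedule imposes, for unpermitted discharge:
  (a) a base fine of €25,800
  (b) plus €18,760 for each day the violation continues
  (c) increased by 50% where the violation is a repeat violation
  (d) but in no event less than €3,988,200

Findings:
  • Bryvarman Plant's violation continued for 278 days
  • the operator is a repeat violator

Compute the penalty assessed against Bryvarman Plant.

€7,861,620

Per-day component: 278 × €18,760 = €5,215,280
Base plus per-day: €25,800 + €5,215,280 = €5,241,080
Enhancement: 50% of €5,241,080 = €2,620,540
Enhanced fine: €5,241,080 + €2,620,540 = €7,861,620
Minimum €3,988,200: €7,861,620 meets the minimum, no increase.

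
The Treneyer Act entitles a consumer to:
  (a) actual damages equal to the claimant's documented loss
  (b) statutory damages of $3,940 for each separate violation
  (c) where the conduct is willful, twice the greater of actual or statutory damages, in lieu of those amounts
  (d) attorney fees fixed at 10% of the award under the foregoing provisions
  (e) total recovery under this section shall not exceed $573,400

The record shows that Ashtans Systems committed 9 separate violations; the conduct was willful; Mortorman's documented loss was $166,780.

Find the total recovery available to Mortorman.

Statutory damages: 9 × $3,940 = $35,460
Greater of actual damages ($166,780) or statutory damages ($35,460): $166,780
Doubled: 2 × $166,780 = $333,560
Attorney fees: 10% of $333,560 = $33,356
Total before cap: $333,560 + $33,356 = $366,916
Cap at $573,400: $366,916 is within the cap, no reduction.

$366,916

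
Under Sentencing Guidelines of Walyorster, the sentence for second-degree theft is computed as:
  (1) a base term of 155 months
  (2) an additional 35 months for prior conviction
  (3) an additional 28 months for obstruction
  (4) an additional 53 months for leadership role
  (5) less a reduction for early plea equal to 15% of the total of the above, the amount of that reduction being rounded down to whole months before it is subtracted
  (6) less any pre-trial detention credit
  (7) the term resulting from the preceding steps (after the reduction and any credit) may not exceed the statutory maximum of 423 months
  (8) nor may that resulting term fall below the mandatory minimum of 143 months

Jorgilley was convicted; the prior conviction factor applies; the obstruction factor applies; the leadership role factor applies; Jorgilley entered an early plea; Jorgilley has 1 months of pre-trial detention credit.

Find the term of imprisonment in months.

Prior conviction enhancement: +35 months
Obstruction enhancement: +28 months
Leadership role enhancement: +53 months
Adjusted term: 155 months + 35 months + 28 months + 53 months = 271 months
Early plea reduction: 15% of 271 months = 40 months (rounded down)
After reduction: 271 − 40 = 231 months
Less pre-trial detention credit: 231 months − 1 months = 230 months
Cap at 423 months: 230 months is within the cap, no reduction.
Minimum 143 months: 230 months meets the minimum, no increase.

230 months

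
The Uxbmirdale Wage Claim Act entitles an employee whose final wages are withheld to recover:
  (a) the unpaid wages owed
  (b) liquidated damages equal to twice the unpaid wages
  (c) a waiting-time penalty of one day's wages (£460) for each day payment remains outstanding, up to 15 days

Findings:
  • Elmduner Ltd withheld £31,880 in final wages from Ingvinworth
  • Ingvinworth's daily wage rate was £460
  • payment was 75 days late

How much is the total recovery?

£102,540

Doubled: 2 × £31,880 = £63,760
Penalty days: min(75, 15) = 15
Waiting-time penalty: 15 × £460 = £6,900
Total award: £31,880 + £63,760 + £6,900 = £102,540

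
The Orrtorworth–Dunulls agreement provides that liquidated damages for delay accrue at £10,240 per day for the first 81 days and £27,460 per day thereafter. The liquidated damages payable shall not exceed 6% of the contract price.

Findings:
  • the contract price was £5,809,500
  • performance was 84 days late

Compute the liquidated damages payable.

First 81 days: 81 × £10,240 = £829,440
Remaining days: (84 − 81) × £27,460 = £82,380
Accrued per-day damages: £829,440 + £82,380 = £911,820
Cap: 6% of £5,809,500 = £348,570
Cap at £348,570: £911,820 exceeds the cap → £348,570

£348,570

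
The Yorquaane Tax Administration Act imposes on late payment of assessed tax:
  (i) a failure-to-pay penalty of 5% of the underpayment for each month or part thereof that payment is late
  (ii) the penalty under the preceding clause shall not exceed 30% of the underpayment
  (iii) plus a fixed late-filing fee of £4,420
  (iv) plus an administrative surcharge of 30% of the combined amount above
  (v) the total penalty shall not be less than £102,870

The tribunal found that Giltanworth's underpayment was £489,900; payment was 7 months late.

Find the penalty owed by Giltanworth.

Penalty: £196,807

Accrued rate: 5% × 7 = 35%, capped at 30% → 30%
Failure-to-pay penalty: 30% of £489,900 = £146,970
Penalty before surcharge: £146,970 + £4,420 = £151,390
Administrative surcharge: 30% of £151,390 = £45,417
Total penalty: £151,390 + £45,417 = £196,807
Minimum £102,870: £196,807 meets the minimum, no increase.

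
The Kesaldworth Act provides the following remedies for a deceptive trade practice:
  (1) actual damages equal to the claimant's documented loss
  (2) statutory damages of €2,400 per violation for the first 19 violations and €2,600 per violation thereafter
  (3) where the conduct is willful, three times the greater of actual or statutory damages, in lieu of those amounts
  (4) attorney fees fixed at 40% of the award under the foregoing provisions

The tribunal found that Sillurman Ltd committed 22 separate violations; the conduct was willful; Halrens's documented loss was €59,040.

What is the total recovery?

First 19 violations: 19 × €2,400 = €45,600
Remaining violations: (22 − 19) × €2,600 = €7,800
Statutory damages: €45,600 + €7,800 = €53,400
Greater of actual damages (€59,040) or statutory damages (€53,400): €59,040
Trebled: 3 × €59,040 = €177,120
Attorney fees: 40% of €177,120 = €70,848
Total recovery: €177,120 + €70,848 = €247,968

€247,968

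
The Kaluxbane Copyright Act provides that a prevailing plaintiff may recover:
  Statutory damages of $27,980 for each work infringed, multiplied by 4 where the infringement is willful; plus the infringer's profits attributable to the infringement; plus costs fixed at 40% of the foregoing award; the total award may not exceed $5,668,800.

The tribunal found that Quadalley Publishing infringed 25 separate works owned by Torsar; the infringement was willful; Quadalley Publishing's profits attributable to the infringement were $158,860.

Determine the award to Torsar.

$4,139,604

Statutory damages: 25 × $27,980 = $699,500
Multiplied by 4: 4 × $699,500 = $2,798,000
Combined award: $2,798,000 + $158,860 = $2,956,860
Costs: 40% of $2,956,860 = $1,182,744
Award plus costs: $2,956,860 + $1,182,744 = $4,139,604
Cap at $5,668,800: $4,139,604 is within the cap, no reduction.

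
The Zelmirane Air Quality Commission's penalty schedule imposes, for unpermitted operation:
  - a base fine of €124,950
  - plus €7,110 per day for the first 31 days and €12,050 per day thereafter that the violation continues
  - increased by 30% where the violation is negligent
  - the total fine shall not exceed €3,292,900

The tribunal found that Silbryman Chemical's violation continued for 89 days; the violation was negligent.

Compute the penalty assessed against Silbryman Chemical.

Civil penalty: €1,357,538

First 31 days: 31 × €7,110 = €220,410
Remaining days: (89 − 31) × €12,050 = €698,900
Per-day component: €220,410 + €698,900 = €919,310
Base plus per-day: €124,950 + €919,310 = €1,044,260
Enhancement: 30% of €1,044,260 = €313,278
Enhanced fine: €1,044,260 + €313,278 = €1,357,538
Cap at €3,292,900: €1,357,538 is within the cap, no reduction.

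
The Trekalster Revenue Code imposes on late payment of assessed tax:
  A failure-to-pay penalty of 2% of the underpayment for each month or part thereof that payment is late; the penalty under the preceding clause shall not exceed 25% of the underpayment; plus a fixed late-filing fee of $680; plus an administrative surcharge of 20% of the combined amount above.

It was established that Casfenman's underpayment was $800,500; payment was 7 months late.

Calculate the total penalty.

Accrued rate: 2% × 7 = 14%, capped at 25% → 14%
Failure-to-pay penalty: 14% of $800,500 = $112,070
Penalty before surcharge: $112,070 + $680 = $112,750
Administrative surcharge: 20% of $112,750 = $22,550
Total penalty: $112,750 + $22,550 = $135,300

$135,300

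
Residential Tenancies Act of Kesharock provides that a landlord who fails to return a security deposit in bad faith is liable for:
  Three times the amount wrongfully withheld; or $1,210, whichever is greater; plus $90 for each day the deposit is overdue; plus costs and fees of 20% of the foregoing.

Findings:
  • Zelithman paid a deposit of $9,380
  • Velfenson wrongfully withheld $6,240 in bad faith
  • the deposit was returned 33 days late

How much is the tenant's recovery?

Recovery: $26,028

Trebled: 3 × $6,240 = $18,720
Minimum $1,210: $18,720 meets the minimum, no increase.
Late-return penalty: 33 × $90 = $2,970
Damages plus late penalty: $18,720 + $2,970 = $21,690
Costs and fees: 20% of $21,690 = $4,338
Total recovery: $21,690 + $4,338 = $26,028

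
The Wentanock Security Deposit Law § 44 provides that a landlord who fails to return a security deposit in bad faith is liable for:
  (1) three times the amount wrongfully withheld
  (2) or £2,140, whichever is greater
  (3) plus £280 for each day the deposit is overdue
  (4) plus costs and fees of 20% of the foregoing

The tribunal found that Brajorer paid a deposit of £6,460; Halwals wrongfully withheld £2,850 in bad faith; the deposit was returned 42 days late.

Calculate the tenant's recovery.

Trebled: 3 × £2,850 = £8,550
Minimum £2,140: £8,550 meets the minimum, no increase.
Late-return penalty: 42 × £280 = £11,760
Damages plus late penalty: £8,550 + £11,760 = £20,310
Costs and fees: 20% of £20,310 = £4,062
Total recovery: £20,310 + £4,062 = £24,372

£24,372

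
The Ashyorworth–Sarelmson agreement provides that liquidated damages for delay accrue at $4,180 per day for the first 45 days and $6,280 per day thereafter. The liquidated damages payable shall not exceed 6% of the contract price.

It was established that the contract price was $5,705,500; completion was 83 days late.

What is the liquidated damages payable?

Liquidated damages: $342,330

First 45 days: 45 × $4,180 = $188,100
Remaining days: (83 − 45) × $6,280 = $238,640
Accrued per-day damages: $188,100 + $238,640 = $426,740
Cap: 6% of $5,705,500 = $342,330
Cap at $342,330: $426,740 exceeds the cap → $342,330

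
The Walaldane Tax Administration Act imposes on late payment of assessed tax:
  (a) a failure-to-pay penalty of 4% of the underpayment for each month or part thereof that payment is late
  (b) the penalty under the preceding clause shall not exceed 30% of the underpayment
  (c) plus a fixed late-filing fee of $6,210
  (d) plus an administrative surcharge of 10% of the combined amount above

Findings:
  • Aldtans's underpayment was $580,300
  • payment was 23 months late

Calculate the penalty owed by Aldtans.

Accrued rate: 4% × 23 = 92%, capped at 30% → 30%
Failure-to-pay penalty: 30% of $580,300 = $174,090
Penalty before surcharge: $174,090 + $6,210 = $180,300
Administrative surcharge: 10% of $180,300 = $18,030
Total penalty: $180,300 + $18,030 = $198,330

$198,330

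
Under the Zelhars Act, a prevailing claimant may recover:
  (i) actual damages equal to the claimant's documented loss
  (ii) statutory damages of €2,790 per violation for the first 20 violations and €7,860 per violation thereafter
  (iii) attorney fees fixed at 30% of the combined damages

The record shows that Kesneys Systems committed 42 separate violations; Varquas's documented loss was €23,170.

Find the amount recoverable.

First 20 violations: 20 × €2,790 = €55,800
Remaining violations: (42 − 20) × €7,860 = €172,920
Statutory damages: €55,800 + €172,920 = €228,720
Combined damages: €23,170 + €228,720 = €251,890
Attorney fees: 30% of €251,890 = €75,567
Total recovery: €251,890 + €75,567 = €327,457

€327,457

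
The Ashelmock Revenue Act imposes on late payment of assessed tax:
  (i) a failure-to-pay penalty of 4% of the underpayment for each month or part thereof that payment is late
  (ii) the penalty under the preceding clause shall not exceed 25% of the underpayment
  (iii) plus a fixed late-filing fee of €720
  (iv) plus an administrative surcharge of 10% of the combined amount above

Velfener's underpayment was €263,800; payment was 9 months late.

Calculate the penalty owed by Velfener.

€73,337

Accrued rate: 4% × 9 = 36%, capped at 25% → 25%
Failure-to-pay penalty: 25% of €263,800 = €65,950
Penalty before surcharge: €65,950 + €720 = €66,670
Administrative surcharge: 10% of €66,670 = €6,667
Total penalty: €66,670 + €6,667 = €73,337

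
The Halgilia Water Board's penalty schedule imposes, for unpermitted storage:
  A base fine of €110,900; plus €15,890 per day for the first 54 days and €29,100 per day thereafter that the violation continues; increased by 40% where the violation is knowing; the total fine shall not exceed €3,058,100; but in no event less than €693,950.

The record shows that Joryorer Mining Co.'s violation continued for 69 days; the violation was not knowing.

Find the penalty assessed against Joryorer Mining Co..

€1,405,460

First 54 days: 54 × €15,890 = €858,060
Remaining days: (69 − 54) × €29,100 = €436,500
Per-day component: €858,060 + €436,500 = €1,294,560
Base plus per-day: €110,900 + €1,294,560 = €1,405,460
The violation was not knowing: no 40% increase.
Cap at €3,058,100: €1,405,460 is within the cap, no reduction.
Minimum €693,950: €1,405,460 meets the minimum, no increase.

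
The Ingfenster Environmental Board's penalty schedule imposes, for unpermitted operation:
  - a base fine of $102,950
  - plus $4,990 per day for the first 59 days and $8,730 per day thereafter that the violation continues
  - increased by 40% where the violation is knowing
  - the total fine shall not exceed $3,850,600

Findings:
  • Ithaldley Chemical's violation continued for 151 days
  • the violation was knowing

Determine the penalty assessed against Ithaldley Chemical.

$1,680,728

First 59 days: 59 × $4,990 = $294,410
Remaining days: (151 − 59) × $8,730 = $803,160
Per-day component: $294,410 + $803,160 = $1,097,570
Base plus per-day: $102,950 + $1,097,570 = $1,200,520
Enhancement: 40% of $1,200,520 = $480,208
Enhanced fine: $1,200,520 + $480,208 = $1,680,728
Cap at $3,850,600: $1,680,728 is within the cap, no reduction.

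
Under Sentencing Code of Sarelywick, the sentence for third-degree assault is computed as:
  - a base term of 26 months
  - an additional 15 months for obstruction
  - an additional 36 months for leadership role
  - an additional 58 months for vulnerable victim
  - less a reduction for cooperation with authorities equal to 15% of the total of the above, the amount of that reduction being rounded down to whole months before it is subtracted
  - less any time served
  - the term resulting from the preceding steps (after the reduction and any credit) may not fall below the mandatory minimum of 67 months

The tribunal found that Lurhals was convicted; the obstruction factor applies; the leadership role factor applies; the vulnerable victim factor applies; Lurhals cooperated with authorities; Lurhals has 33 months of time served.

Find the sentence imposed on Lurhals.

82 months

Obstruction enhancement: +15 months
Leadership role enhancement: +36 months
Vulnerable victim enhancement: +58 months
Adjusted term: 26 months + 15 months + 36 months + 58 months = 135 months
Cooperation with authorities reduction: 15% of 135 months = 20 months (rounded down)
After reduction: 135 − 20 = 115 months
Less time served: 115 months − 33 months = 82 months
Minimum 67 months: 82 months meets the minimum, no increase.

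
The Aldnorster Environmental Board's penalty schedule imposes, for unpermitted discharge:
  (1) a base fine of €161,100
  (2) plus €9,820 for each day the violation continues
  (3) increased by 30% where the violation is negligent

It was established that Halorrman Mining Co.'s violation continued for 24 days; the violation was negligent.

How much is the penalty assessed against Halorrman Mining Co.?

€515,814

Per-day component: 24 × €9,820 = €235,680
Base plus per-day: €161,100 + €235,680 = €396,780
Enhancement: 30% of €396,780 = €119,034
Enhanced fine: €396,780 + €119,034 = €515,814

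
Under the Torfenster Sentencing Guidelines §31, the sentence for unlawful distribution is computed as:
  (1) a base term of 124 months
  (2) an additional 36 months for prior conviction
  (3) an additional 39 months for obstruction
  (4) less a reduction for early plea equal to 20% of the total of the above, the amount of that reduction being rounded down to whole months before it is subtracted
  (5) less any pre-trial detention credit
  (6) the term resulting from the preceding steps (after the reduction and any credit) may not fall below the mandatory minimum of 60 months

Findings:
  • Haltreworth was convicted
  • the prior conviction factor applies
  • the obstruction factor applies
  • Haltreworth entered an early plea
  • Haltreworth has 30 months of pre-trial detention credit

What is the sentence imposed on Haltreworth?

Prior conviction enhancement: +36 months
Obstruction enhancement: +39 months
Adjusted term: 124 months + 36 months + 39 months = 199 months
Early plea reduction: 20% of 199 months = 39 months (rounded down)
After reduction: 199 − 39 = 160 months
Less pre-trial detention credit: 160 months − 30 months = 130 months
Minimum 60 months: 130 months meets the minimum, no increase.

130 months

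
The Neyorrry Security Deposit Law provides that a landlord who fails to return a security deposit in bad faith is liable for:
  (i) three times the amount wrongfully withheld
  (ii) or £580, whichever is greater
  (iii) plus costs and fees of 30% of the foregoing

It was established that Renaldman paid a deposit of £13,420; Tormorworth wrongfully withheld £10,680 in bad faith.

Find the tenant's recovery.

Trebled: 3 × £10,680 = £32,040
Minimum £580: £32,040 meets the minimum, no increase.
Costs and fees: 30% of £32,040 = £9,612
Total recovery: £32,040 + £9,612 = £41,652

£41,652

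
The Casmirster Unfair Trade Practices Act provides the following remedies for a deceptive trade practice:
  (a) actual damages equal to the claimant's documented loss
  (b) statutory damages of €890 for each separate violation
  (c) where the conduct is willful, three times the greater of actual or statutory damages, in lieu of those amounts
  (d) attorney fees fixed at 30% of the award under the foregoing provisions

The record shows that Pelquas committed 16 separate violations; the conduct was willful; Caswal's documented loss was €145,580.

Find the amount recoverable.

€567,762

Statutory damages: 16 × €890 = €14,240
Greater of actual damages (€145,580) or statutory damages (€14,240): €145,580
Trebled: 3 × €145,580 = €436,740
Attorney fees: 30% of €436,740 = €131,022
Total recovery: €436,740 + €131,022 = €567,762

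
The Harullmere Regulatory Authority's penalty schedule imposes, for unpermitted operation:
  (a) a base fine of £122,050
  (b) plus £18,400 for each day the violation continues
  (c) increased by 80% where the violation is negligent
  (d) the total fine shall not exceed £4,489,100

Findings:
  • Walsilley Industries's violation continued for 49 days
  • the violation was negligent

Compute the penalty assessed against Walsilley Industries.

Per-day component: 49 × £18,400 = £901,600
Base plus per-day: £122,050 + £901,600 = £1,023,650
Enhancement: 80% of £1,023,650 = £818,920
Enhanced fine: £1,023,650 + £818,920 = £1,842,570
Cap at £4,489,100: £1,842,570 is within the cap, no reduction.

Civil penalty: £1,842,570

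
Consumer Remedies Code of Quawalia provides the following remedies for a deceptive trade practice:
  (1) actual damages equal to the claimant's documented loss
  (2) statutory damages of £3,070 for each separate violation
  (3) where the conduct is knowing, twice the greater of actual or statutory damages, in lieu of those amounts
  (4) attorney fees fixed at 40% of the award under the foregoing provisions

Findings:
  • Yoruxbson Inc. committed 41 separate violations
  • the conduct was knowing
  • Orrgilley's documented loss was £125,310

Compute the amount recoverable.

Statutory damages: 41 × £3,070 = £125,870
Greater of actual damages (£125,310) or statutory damages (£125,870): £125,870
Doubled: 2 × £125,870 = £251,740
Attorney fees: 40% of £251,740 = £100,696
Total recovery: £251,740 + £100,696 = £352,436

£352,436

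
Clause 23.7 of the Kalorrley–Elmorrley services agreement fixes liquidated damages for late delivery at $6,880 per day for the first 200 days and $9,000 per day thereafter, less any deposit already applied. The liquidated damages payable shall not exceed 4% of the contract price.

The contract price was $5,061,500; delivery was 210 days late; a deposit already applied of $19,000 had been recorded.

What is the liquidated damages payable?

First 200 days: 200 × $6,880 = $1,376,000
Remaining days: (210 − 200) × $9,000 = $90,000
Accrued per-day damages: $1,376,000 + $90,000 = $1,466,000
Less deposit already applied: $1,466,000 − $19,000 = $1,447,000
Cap: 4% of $5,061,500 = $202,460
Cap at $202,460: $1,447,000 exceeds the cap → $202,460

$202,460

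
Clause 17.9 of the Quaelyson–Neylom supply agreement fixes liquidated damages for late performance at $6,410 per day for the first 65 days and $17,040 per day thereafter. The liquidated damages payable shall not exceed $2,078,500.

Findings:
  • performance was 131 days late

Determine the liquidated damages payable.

First 65 days: 65 × $6,410 = $416,650
Remaining days: (131 − 65) × $17,040 = $1,124,640
Accrued per-day damages: $416,650 + $1,124,640 = $1,541,290
Cap at $2,078,500: $1,541,290 is within the cap, no reduction.

$1,541,290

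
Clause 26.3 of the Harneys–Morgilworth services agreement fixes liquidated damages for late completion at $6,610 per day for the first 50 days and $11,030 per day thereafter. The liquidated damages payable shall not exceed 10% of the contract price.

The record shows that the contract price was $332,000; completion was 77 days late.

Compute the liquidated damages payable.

First 50 days: 50 × $6,610 = $330,500
Remaining days: (77 − 50) × $11,030 = $297,810
Accrued per-day damages: $330,500 + $297,810 = $628,310
Cap: 10% of $332,000 = $33,200
Cap at $33,200: $628,310 exceeds the cap → $33,200

$33,200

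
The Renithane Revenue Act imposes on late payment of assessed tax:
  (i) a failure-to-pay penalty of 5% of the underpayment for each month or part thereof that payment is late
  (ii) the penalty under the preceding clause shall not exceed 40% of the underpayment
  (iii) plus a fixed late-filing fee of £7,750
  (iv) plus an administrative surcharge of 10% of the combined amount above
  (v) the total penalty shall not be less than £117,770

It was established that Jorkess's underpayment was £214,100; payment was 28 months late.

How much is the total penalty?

Accrued rate: 5% × 28 = 140%, capped at 40% → 40%
Failure-to-pay penalty: 40% of £214,100 = £85,640
Penalty before surcharge: £85,640 + £7,750 = £93,390
Administrative surcharge: 10% of £93,390 = £9,339
Total penalty: £93,390 + £9,339 = £102,729
Minimum £117,770: £102,729 is below the minimum → £117,770

£117,770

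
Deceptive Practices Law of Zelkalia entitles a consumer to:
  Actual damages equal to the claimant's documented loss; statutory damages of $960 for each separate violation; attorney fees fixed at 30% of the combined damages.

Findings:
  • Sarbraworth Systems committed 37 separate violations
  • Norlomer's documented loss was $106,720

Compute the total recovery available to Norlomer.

Total recovery: $184,912

Statutory damages: 37 × $960 = $35,520
Combined damages: $106,720 + $35,520 = $142,240
Attorney fees: 30% of $142,240 = $42,672
Total recovery: $142,240 + $42,672 = $184,912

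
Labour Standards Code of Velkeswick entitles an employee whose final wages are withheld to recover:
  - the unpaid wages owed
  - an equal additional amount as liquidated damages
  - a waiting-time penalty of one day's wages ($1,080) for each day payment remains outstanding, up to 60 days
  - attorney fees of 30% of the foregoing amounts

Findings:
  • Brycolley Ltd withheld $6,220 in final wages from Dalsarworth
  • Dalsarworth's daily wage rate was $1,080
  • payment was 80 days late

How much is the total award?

Total award: $100,412

Liquidated damages (equal amount): $6,220
Penalty days: min(80, 60) = 60
Waiting-time penalty: 60 × $1,080 = $64,800
Subtotal: $6,220 + $6,220 + $64,800 = $77,240
Attorney fees: 30% of $77,240 = $23,172
Total award: $77,240 + $23,172 = $100,412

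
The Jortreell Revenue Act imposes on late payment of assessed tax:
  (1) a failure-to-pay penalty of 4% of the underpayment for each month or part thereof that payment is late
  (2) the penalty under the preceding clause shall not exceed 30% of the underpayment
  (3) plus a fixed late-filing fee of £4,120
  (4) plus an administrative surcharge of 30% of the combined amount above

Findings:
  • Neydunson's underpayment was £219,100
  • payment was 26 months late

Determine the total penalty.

Accrued rate: 4% × 26 = 104%, capped at 30% → 30%
Failure-to-pay penalty: 30% of £219,100 = £65,730
Penalty before surcharge: £65,730 + £4,120 = £69,850
Administrative surcharge: 30% of £69,850 = £20,955
Total penalty: £69,850 + £20,955 = £90,805

£90,805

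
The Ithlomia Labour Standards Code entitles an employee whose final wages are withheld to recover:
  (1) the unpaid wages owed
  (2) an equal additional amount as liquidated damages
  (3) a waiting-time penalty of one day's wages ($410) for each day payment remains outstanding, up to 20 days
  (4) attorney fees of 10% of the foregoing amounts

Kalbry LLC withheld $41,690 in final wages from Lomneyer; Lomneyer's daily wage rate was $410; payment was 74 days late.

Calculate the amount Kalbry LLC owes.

Liquidated damages (equal amount): $41,690
Penalty days: min(74, 20) = 20
Waiting-time penalty: 20 × $410 = $8,200
Subtotal: $41,690 + $41,690 + $8,200 = $91,580
Attorney fees: 10% of $91,580 = $9,158
Total award: $91,580 + $9,158 = $100,738

Total award: $100,738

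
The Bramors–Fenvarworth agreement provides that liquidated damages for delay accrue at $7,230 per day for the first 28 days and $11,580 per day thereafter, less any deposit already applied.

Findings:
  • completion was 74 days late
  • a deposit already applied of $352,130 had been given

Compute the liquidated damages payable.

$382,990

First 28 days: 28 × $7,230 = $202,440
Remaining days: (74 − 28) × $11,580 = $532,680
Accrued per-day damages: $202,440 + $532,680 = $735,120
Less deposit already applied: $735,120 − $352,130 = $382,990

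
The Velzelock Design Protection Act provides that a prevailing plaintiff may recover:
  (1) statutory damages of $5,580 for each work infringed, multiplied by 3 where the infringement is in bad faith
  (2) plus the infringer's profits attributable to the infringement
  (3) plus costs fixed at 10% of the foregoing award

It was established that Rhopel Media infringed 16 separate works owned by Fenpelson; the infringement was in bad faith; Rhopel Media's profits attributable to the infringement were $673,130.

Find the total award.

Statutory damages: 16 × $5,580 = $89,280
Trebled: 3 × $89,280 = $267,840
Combined award: $267,840 + $673,130 = $940,970
Costs: 10% of $940,970 = $94,097
Award plus costs: $940,970 + $94,097 = $1,035,067

$1,035,067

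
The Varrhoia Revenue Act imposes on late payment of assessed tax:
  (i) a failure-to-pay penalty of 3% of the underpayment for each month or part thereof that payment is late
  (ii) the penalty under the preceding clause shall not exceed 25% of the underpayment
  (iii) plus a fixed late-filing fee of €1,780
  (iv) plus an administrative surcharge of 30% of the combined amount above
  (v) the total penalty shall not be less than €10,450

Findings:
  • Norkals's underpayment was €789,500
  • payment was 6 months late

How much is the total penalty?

Penalty: €187,057

Accrued rate: 3% × 6 = 18%, capped at 25% → 18%
Failure-to-pay penalty: 18% of €789,500 = €142,110
Penalty before surcharge: €142,110 + €1,780 = €143,890
Administrative surcharge: 30% of €143,890 = €43,167
Total penalty: €143,890 + €43,167 = €187,057
Minimum €10,450: €187,057 meets the minimum, no increase.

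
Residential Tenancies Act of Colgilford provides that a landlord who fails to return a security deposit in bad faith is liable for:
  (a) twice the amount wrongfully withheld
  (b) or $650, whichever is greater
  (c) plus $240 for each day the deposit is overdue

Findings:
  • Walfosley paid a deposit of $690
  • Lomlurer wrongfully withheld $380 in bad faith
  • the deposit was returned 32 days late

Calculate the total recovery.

Doubled: 2 × $380 = $760
Minimum $650: $760 meets the minimum, no increase.
Late-return penalty: 32 × $240 = $7,680
Damages plus late penalty: $760 + $7,680 = $8,440

$8,440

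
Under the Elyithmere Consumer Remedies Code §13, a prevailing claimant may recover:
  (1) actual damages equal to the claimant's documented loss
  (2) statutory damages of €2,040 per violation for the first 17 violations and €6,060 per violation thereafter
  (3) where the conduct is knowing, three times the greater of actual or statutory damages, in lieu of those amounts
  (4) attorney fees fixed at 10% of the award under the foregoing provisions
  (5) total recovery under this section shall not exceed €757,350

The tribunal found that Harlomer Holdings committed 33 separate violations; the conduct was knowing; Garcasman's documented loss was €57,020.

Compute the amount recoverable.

€434,412

First 17 violations: 17 × €2,040 = €34,680
Remaining violations: (33 − 17) × €6,060 = €96,960
Statutory damages: €34,680 + €96,960 = €131,640
Greater of actual damages (€57,020) or statutory damages (€131,640): €131,640
Trebled: 3 × €131,640 = €394,920
Attorney fees: 10% of €394,920 = €39,492
Total before cap: €394,920 + €39,492 = €434,412
Cap at €757,350: €434,412 is within the cap, no reduction.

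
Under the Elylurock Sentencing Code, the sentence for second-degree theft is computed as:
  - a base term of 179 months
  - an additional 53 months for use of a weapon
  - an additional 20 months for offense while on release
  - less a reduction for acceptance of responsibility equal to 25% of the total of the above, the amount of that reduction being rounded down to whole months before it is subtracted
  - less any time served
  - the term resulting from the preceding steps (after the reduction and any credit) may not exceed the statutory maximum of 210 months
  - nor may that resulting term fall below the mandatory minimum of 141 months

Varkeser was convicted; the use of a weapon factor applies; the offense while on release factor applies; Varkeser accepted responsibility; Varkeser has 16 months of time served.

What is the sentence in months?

Use of a weapon enhancement: +53 months
Offense while on release enhancement: +20 months
Adjusted term: 179 months + 53 months + 20 months = 252 months
Acceptance of responsibility reduction: 25% of 252 months = 63 months (rounded down)
After reduction: 252 − 63 = 189 months
Less time served: 189 months − 16 months = 173 months
Cap at 210 months: 173 months is within the cap, no reduction.
Minimum 141 months: 173 months meets the minimum, no increase.

173 months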